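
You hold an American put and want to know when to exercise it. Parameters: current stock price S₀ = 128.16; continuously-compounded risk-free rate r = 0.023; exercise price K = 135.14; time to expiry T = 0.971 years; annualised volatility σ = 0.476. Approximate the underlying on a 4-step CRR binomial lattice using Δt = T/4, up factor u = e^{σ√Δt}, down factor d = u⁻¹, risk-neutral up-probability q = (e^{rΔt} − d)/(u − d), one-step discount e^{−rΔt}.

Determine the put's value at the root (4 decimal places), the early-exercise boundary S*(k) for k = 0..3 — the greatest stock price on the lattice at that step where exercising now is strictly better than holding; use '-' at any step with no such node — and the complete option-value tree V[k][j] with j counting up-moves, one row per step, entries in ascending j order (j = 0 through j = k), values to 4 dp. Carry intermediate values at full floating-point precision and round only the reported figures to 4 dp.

params: Δt=0.24275 u=1.26431 d=0.79095 q=0.45346 e^(-rΔt)=0.99443
t_4 payoffs: 84.9816 54.9634 6.9800 0.0000 0.0000
t_3: node(3,0) S=63.4155 payoff=71.7245 vs cont=70.9721 → 71.7245 [stop]  node(3,1) S=101.3678 payoff=33.7722 vs cont=33.0197 → 33.7722 [stop]  node(3,2) S=162.0335 payoff=0.0000 vs cont=3.7936 → 3.7936 [wait]  node(3,3) S=259.0058 payoff=0.0000 vs cont=0.0000 → 0.0000 [wait]  ⇒ S*(3)=101.3678
t_2: node(2,0) S=80.1766 payoff=54.9634 vs cont=54.2109 → 54.9634 [stop]  node(2,1) S=128.1600 payoff=6.9800 vs cont=20.0656 → 20.0656 [wait]  node(2,2) S=204.8600 payoff=0.0000 vs cont=2.0618 → 2.0618 [wait]  ⇒ S*(2)=80.1766
t_1: node(1,0) S=101.3678 payoff=33.7722 vs cont=38.9206 → 38.9206 [wait]  node(1,1) S=162.0335 payoff=0.0000 vs cont=11.8352 → 11.8352 [wait]  ⇒ S*(1)=-
t_0: node(0,0) S=128.1600 payoff=6.9800 vs cont=26.4900 → 26.4900 [wait]  ⇒ S*(0)=-

price = 26.4900
boundary = - - 80.1766 101.3678
tree:
26.4900
38.9206 11.8352
54.9634 20.0656 2.0618
71.7245 33.7722 3.7936 0.0000
84.9816 54.9634 6.9800 0.0000 0.0000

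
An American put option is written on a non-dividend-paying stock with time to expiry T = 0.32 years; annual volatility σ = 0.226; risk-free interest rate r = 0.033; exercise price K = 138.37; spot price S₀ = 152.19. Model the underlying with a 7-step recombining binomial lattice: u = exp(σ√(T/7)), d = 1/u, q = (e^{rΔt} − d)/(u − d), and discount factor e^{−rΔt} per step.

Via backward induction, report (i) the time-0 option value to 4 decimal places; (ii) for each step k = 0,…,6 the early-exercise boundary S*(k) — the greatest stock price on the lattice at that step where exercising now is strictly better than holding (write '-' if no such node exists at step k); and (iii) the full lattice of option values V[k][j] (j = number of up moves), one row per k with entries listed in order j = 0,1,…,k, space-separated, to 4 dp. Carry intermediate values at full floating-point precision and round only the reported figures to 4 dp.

Δt=0.04571  u=1.04951  d=0.95283  q=0.50354  discount=0.99849
step 7 (expiry): payoffs max(K−S,0) = 29.8555 18.8450 6.7173 0.0000 0.0000 0.0000 0.0000 0.0000
step 6: (k=6,j=0): S=113.8868, (K−S)⁺=24.4832, hold=24.2746 ⇒ V=24.4832 exercise | (k=6,j=1): S=125.4424, (K−S)⁺=12.9276, hold=12.7191 ⇒ V=12.9276 exercise | (k=6,j=2): S=138.1705, (K−S)⁺=0.1995, hold=3.3299 ⇒ V=3.3299 continue | (k=6,j=3): S=152.1900, (K−S)⁺=0.0000, hold=0.0000 ⇒ V=0.0000 continue | (k=6,j=4): S=167.6321, (K−S)⁺=0.0000, hold=0.0000 ⇒ V=0.0000 continue | (k=6,j=5): S=184.6409, (K−S)⁺=0.0000, hold=0.0000 ⇒ V=0.0000 continue | (k=6,j=6): S=203.3756, (K−S)⁺=0.0000, hold=0.0000 ⇒ V=0.0000 continue  boundary S*=125.4424
step 5: (k=5,j=0): S=119.5250, (K−S)⁺=18.8450, hold=18.6364 ⇒ V=18.8450 exercise | (k=5,j=1): S=131.6527, (K−S)⁺=6.7173, hold=8.0826 ⇒ V=8.0826 continue | (k=5,j=2): S=145.0109, (K−S)⁺=0.0000, hold=1.6507 ⇒ V=1.6507 continue | (k=5,j=3): S=159.7245, (K−S)⁺=0.0000, hold=0.0000 ⇒ V=0.0000 continue | (k=5,j=4): S=175.9311, (K−S)⁺=0.0000, hold=0.0000 ⇒ V=0.0000 continue | (k=5,j=5): S=193.7820, (K−S)⁺=0.0000, hold=0.0000 ⇒ V=0.0000 continue  boundary S*=119.5250
step 4: (k=4,j=0): S=125.4424, (K−S)⁺=12.9276, hold=13.4055 ⇒ V=13.4055 continue | (k=4,j=1): S=138.1705, (K−S)⁺=0.1995, hold=4.8366 ⇒ V=4.8366 continue | (k=4,j=2): S=152.1900, (K−S)⁺=0.0000, hold=0.8183 ⇒ V=0.8183 continue | (k=4,j=3): S=167.6321, (K−S)⁺=0.0000, hold=0.0000 ⇒ V=0.0000 continue | (k=4,j=4): S=184.6409, (K−S)⁺=0.0000, hold=0.0000 ⇒ V=0.0000 continue  boundary S*=-
step 3: (k=3,j=0): S=131.6527, (K−S)⁺=6.7173, hold=9.0770 ⇒ V=9.0770 continue | (k=3,j=1): S=145.0109, (K−S)⁺=0.0000, hold=2.8090 ⇒ V=2.8090 continue | (k=3,j=2): S=159.7245, (K−S)⁺=0.0000, hold=0.4056 ⇒ V=0.4056 continue | (k=3,j=3): S=175.9311, (K−S)⁺=0.0000, hold=0.0000 ⇒ V=0.0000 continue  boundary S*=-
step 2: (k=2,j=0): S=138.1705, (K−S)⁺=0.1995, hold=5.9119 ⇒ V=5.9119 continue | (k=2,j=1): S=152.1900, (K−S)⁺=0.0000, hold=1.5964 ⇒ V=1.5964 continue | (k=2,j=2): S=167.6321, (K−S)⁺=0.0000, hold=0.2011 ⇒ V=0.2011 continue  boundary S*=-
step 1: (k=1,j=0): S=145.0109, (K−S)⁺=0.0000, hold=3.7332 ⇒ V=3.7332 continue | (k=1,j=1): S=159.7245, (K−S)⁺=0.0000, hold=0.8924 ⇒ V=0.8924 continue  boundary S*=-
step 0: (k=0,j=0): S=152.1900, (K−S)⁺=0.0000, hold=2.2993 ⇒ V=2.2993 continue  boundary S*=-

price = 2.2993
boundary = - - - - - 119.5250 125.4424
tree:
2.2993
3.7332 0.8924
5.9119 1.5964 0.2011
9.0770 2.8090 0.4056 0.0000
13.4055 4.8366 0.8183 0.0000 0.0000
18.8450 8.0826 1.6507 0.0000 0.0000 0.0000
24.4832 12.9276 3.3299 0.0000 0.0000 0.0000 0.0000
29.8555 18.8450 6.7173 0.0000 0.0000 0.0000 0.0000 0.0000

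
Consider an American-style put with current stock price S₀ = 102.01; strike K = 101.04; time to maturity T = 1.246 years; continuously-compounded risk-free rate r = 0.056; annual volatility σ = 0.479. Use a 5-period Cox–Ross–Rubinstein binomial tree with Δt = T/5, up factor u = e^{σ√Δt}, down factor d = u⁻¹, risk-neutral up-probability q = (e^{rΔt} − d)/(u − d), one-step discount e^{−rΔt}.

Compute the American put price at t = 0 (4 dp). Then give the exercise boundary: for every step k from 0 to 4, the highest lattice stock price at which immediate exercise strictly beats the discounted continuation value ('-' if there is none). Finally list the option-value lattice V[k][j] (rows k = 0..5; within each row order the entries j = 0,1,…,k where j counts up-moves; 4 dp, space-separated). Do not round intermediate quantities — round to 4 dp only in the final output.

Δt=0.24920  u=1.27013  d=0.78732  q=0.46961  discount=0.98614
step 5 (expiry): payoffs max(K−S,0) = 70.1792 51.2546 20.7252 0.0000 0.0000 0.0000
step 4: (k=4,j=0): S=39.1972, (K−S)⁺=61.8428, hold=60.4426 ⇒ V=61.8428 exercise | (k=4,j=1): S=63.2337, (K−S)⁺=37.8063, hold=36.4060 ⇒ V=37.8063 exercise | (k=4,j=2): S=102.0100, (K−S)⁺=0.0000, hold=10.8401 ⇒ V=10.8401 continue | (k=4,j=3): S=164.5647, (K−S)⁺=0.0000, hold=0.0000 ⇒ V=0.0000 continue | (k=4,j=4): S=265.4793, (K−S)⁺=0.0000, hold=0.0000 ⇒ V=0.0000 continue  boundary S*=63.2337
step 3: (k=3,j=0): S=49.7854, (K−S)⁺=51.2546, hold=49.8544 ⇒ V=51.2546 exercise | (k=3,j=1): S=80.3148, (K−S)⁺=20.7252, hold=24.7942 ⇒ V=24.7942 continue | (k=3,j=2): S=129.5656, (K−S)⁺=0.0000, hold=5.6698 ⇒ V=5.6698 continue | (k=3,j=3): S=209.0180, (K−S)⁺=0.0000, hold=0.0000 ⇒ V=0.0000 continue  boundary S*=49.7854
step 2: (k=2,j=0): S=63.2337, (K−S)⁺=37.8063, hold=38.2904 ⇒ V=38.2904 continue | (k=2,j=1): S=102.0100, (K−S)⁺=0.0000, hold=15.5940 ⇒ V=15.5940 continue | (k=2,j=2): S=164.5647, (K−S)⁺=0.0000, hold=2.9655 ⇒ V=2.9655 continue  boundary S*=-
step 1: (k=1,j=0): S=80.3148, (K−S)⁺=20.7252, hold=27.2490 ⇒ V=27.2490 continue | (k=1,j=1): S=129.5656, (K−S)⁺=0.0000, hold=9.5296 ⇒ V=9.5296 continue  boundary S*=-
step 0: (k=0,j=0): S=102.0100, (K−S)⁺=0.0000, hold=18.6655 ⇒ V=18.6655 continue  boundary S*=-

price = 18.6655
boundary = - - - 49.7854 63.2337
tree:
18.6655
27.2490 9.5296
38.2904 15.5940 2.9655
51.2546 24.7942 5.6698 0.0000
61.8428 37.8063 10.8401 0.0000 0.0000
70.1792 51.2546 20.7252 0.0000 0.0000 0.0000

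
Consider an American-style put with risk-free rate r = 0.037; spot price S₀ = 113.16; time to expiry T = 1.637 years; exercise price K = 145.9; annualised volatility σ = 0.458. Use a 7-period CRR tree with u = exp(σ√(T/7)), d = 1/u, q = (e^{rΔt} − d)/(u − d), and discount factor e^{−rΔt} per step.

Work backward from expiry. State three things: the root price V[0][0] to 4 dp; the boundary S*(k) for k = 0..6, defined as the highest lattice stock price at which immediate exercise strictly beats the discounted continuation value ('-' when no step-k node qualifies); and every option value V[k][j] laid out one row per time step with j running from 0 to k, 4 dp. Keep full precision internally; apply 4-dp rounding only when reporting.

Δt=0.23386  u=1.24793  d=0.80133  q=0.46431  discount=0.99138
step 7 (expiry): payoffs max(K−S,0) = 121.8912 108.5106 87.6728 55.2216 4.6847 0.0000 0.0000 0.0000
step 6: (k=6,j=0): S=29.9612, (K−S)⁺=115.9388, hold=114.6818 ⇒ V=115.9388 exercise | (k=6,j=1): S=46.6592, (K−S)⁺=99.2408, hold=97.9838 ⇒ V=99.2408 exercise | (k=6,j=2): S=72.6633, (K−S)⁺=73.2367, hold=71.9797 ⇒ V=73.2367 exercise | (k=6,j=3): S=113.1600, (K−S)⁺=32.7400, hold=31.4830 ⇒ V=32.7400 exercise | (k=6,j=4): S=176.2263, (K−S)⁺=0.0000, hold=2.4879 ⇒ V=2.4879 continue | (k=6,j=5): S=274.4408, (K−S)⁺=0.0000, hold=0.0000 ⇒ V=0.0000 continue | (k=6,j=6): S=427.3921, (K−S)⁺=0.0000, hold=0.0000 ⇒ V=0.0000 continue  boundary S*=113.1600
step 5: (k=5,j=0): S=37.3894, (K−S)⁺=108.5106, hold=107.2536 ⇒ V=108.5106 exercise | (k=5,j=1): S=58.2272, (K−S)⁺=87.6728, hold=86.4158 ⇒ V=87.6728 exercise | (k=5,j=2): S=90.6784, (K−S)⁺=55.2216, hold=53.9646 ⇒ V=55.2216 exercise | (k=5,j=3): S=141.2153, (K−S)⁺=4.6847, hold=18.5325 ⇒ V=18.5325 continue | (k=5,j=4): S=219.9175, (K−S)⁺=0.0000, hold=1.3212 ⇒ V=1.3212 continue | (k=5,j=5): S=342.4819, (K−S)⁺=0.0000, hold=0.0000 ⇒ V=0.0000 continue  boundary S*=90.6784
step 4: (k=4,j=0): S=46.6592, (K−S)⁺=99.2408, hold=97.9838 ⇒ V=99.2408 exercise | (k=4,j=1): S=72.6633, (K−S)⁺=73.2367, hold=71.9797 ⇒ V=73.2367 exercise | (k=4,j=2): S=113.1600, (K−S)⁺=32.7400, hold=37.8574 ⇒ V=37.8574 continue | (k=4,j=3): S=176.2263, (K−S)⁺=0.0000, hold=10.4503 ⇒ V=10.4503 continue | (k=4,j=4): S=274.4408, (K−S)⁺=0.0000, hold=0.7017 ⇒ V=0.7017 continue  boundary S*=72.6633
step 3: (k=3,j=0): S=58.2272, (K−S)⁺=87.6728, hold=86.4158 ⇒ V=87.6728 exercise | (k=3,j=1): S=90.6784, (K−S)⁺=55.2216, hold=56.3202 ⇒ V=56.3202 continue | (k=3,j=2): S=141.2153, (K−S)⁺=4.6847, hold=24.9154 ⇒ V=24.9154 continue | (k=3,j=3): S=219.9175, (K−S)⁺=0.0000, hold=5.8728 ⇒ V=5.8728 continue  boundary S*=58.2272
step 2: (k=2,j=0): S=72.6633, (K−S)⁺=73.2367, hold=72.4854 ⇒ V=73.2367 exercise | (k=2,j=1): S=113.1600, (K−S)⁺=32.7400, hold=41.3789 ⇒ V=41.3789 continue | (k=2,j=2): S=176.2263, (K−S)⁺=0.0000, hold=15.9352 ⇒ V=15.9352 continue  boundary S*=72.6633
step 1: (k=1,j=0): S=90.6784, (K−S)⁺=55.2216, hold=57.9412 ⇒ V=57.9412 continue | (k=1,j=1): S=141.2153, (K−S)⁺=4.6847, hold=29.3103 ⇒ V=29.3103 continue  boundary S*=-
step 0: (k=0,j=0): S=113.1600, (K−S)⁺=32.7400, hold=44.2628 ⇒ V=44.2628 continue  boundary S*=-

price = 44.2628
boundary = - - 72.6633 58.2272 72.6633 90.6784 113.1600
tree:
44.2628
57.9412 29.3103
73.2367 41.3789 15.9352
87.6728 56.3202 24.9154 5.8728
99.2408 73.2367 37.8574 10.4503 0.7017
108.5106 87.6728 55.2216 18.5325 1.3212 0.0000
115.9388 99.2408 73.2367 32.7400 2.4879 0.0000 0.0000
121.8912 108.5106 87.6728 55.2216 4.6847 0.0000 0.0000 0.0000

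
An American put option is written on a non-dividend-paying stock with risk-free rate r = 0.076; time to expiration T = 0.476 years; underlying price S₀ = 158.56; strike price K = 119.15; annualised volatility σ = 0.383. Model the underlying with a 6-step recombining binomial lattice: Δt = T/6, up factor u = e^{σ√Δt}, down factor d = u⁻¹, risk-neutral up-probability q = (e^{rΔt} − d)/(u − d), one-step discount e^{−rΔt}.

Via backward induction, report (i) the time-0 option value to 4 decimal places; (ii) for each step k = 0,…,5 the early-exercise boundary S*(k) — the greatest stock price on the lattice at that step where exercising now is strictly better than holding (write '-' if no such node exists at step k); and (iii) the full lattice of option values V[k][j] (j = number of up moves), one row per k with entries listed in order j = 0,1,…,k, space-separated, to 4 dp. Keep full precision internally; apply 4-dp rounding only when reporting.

Δt=0.07933, u=1.11391, d=0.89774, q=0.50103, disc=e^(-rΔt)=0.99399
k=6 terminal: V=max(K-S,0) → 36.1472 16.1605 0.0000 0.0000 0.0000 0.0000 0.0000
k=5: j=0 S=92.4577 intr=26.6923 cont=25.9761 V=26.6923[EX]; j=1 S=114.7211 intr=4.4289 cont=8.0151 V=8.0151[hold]; j=2 S=142.3454 intr=0.0000 cont=0.0000 V=0.0000[hold]; j=3 S=176.6216 intr=0.0000 cont=0.0000 V=0.0000[hold]; j=4 S=219.1513 intr=0.0000 cont=0.0000 V=0.0000[hold]; j=5 S=271.9220 intr=0.0000 cont=0.0000 V=0.0000[hold]  S*(5)=92.4577
k=4: j=0 S=102.9895 intr=16.1605 cont=17.2302 V=17.2302[hold]; j=1 S=127.7890 intr=0.0000 cont=3.9752 V=3.9752[hold]; j=2 S=158.5600 intr=0.0000 cont=0.0000 V=0.0000[hold]; j=3 S=196.7406 intr=0.0000 cont=0.0000 V=0.0000[hold]; j=4 S=244.1149 intr=0.0000 cont=0.0000 V=0.0000[hold]  S*(4)=-
k=3: j=0 S=114.7211 intr=4.4289 cont=10.5254 V=10.5254[hold]; j=1 S=142.3454 intr=0.0000 cont=1.9716 V=1.9716[hold]; j=2 S=176.6216 intr=0.0000 cont=0.0000 V=0.0000[hold]; j=3 S=219.1513 intr=0.0000 cont=0.0000 V=0.0000[hold]  S*(3)=-
k=2: j=0 S=127.7890 intr=0.0000 cont=6.2021 V=6.2021[hold]; j=1 S=158.5600 intr=0.0000 cont=0.9778 V=0.9778[hold]; j=2 S=196.7406 intr=0.0000 cont=0.0000 V=0.0000[hold]  S*(2)=-
k=1: j=0 S=142.3454 intr=0.0000 cont=3.5630 V=3.5630[hold]; j=1 S=176.6216 intr=0.0000 cont=0.4850 V=0.4850[hold]  S*(1)=-
k=0: j=0 S=158.5600 intr=0.0000 cont=2.0087 V=2.0087[hold]  S*(0)=-

price = 2.0087
boundary = - - - - - 92.4577
tree:
2.0087
3.5630 0.4850
6.2021 0.9778 0.0000
10.5254 1.9716 0.0000 0.0000
17.2302 3.9752 0.0000 0.0000 0.0000
26.6923 8.0151 0.0000 0.0000 0.0000 0.0000
36.1472 16.1605 0.0000 0.0000 0.0000 0.0000 0.0000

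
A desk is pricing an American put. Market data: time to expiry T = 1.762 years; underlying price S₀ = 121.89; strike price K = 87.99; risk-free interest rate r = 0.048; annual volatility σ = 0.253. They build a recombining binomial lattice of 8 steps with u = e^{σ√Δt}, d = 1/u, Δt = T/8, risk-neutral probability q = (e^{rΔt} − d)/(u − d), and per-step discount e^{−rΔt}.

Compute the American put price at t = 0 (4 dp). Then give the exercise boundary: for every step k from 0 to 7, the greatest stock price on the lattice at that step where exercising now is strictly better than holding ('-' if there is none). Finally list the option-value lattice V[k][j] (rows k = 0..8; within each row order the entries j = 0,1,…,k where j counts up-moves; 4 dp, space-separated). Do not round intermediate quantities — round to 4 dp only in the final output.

Δt=0.22025  u=1.12607  d=0.88804  q=0.51500  discount=0.98948
step 8 (expiry): payoffs max(K−S,0) = 40.8445 28.2077 12.1839 0.0000 0.0000 0.0000 0.0000 0.0000 0.0000
step 7: (k=7,j=0): S=53.0893, (K−S)⁺=34.9007, hold=33.9754 ⇒ V=34.9007 exercise | (k=7,j=1): S=67.3191, (K−S)⁺=20.6709, hold=19.7455 ⇒ V=20.6709 exercise | (k=7,j=2): S=85.3631, (K−S)⁺=2.6269, hold=5.8470 ⇒ V=5.8470 continue | (k=7,j=3): S=108.2436, (K−S)⁺=0.0000, hold=0.0000 ⇒ V=0.0000 continue | (k=7,j=4): S=137.2568, (K−S)⁺=0.0000, hold=0.0000 ⇒ V=0.0000 continue | (k=7,j=5): S=174.0467, (K−S)⁺=0.0000, hold=0.0000 ⇒ V=0.0000 continue | (k=7,j=6): S=220.6976, (K−S)⁺=0.0000, hold=0.0000 ⇒ V=0.0000 continue | (k=7,j=7): S=279.8527, (K−S)⁺=0.0000, hold=0.0000 ⇒ V=0.0000 continue  boundary S*=67.3191
step 6: (k=6,j=0): S=59.7823, (K−S)⁺=28.2077, hold=27.2824 ⇒ V=28.2077 exercise | (k=6,j=1): S=75.8061, (K−S)⁺=12.1839, hold=12.8995 ⇒ V=12.8995 continue | (k=6,j=2): S=96.1250, (K−S)⁺=0.0000, hold=2.8060 ⇒ V=2.8060 continue | (k=6,j=3): S=121.8900, (K−S)⁺=0.0000, hold=0.0000 ⇒ V=0.0000 continue | (k=6,j=4): S=154.5610, (K−S)⁺=0.0000, hold=0.0000 ⇒ V=0.0000 continue | (k=6,j=5): S=195.9890, (K−S)⁺=0.0000, hold=0.0000 ⇒ V=0.0000 continue | (k=6,j=6): S=248.5213, (K−S)⁺=0.0000, hold=0.0000 ⇒ V=0.0000 continue  boundary S*=59.7823
step 5: (k=5,j=0): S=67.3191, (K−S)⁺=20.6709, hold=20.1102 ⇒ V=20.6709 exercise | (k=5,j=1): S=85.3631, (K−S)⁺=2.6269, hold=7.6203 ⇒ V=7.6203 continue | (k=5,j=2): S=108.2436, (K−S)⁺=0.0000, hold=1.3466 ⇒ V=1.3466 continue | (k=5,j=3): S=137.2568, (K−S)⁺=0.0000, hold=0.0000 ⇒ V=0.0000 continue | (k=5,j=4): S=174.0467, (K−S)⁺=0.0000, hold=0.0000 ⇒ V=0.0000 continue | (k=5,j=5): S=220.6976, (K−S)⁺=0.0000, hold=0.0000 ⇒ V=0.0000 continue  boundary S*=67.3191
step 4: (k=4,j=0): S=75.8061, (K−S)⁺=12.1839, hold=13.8031 ⇒ V=13.8031 continue | (k=4,j=1): S=96.1250, (K−S)⁺=0.0000, hold=4.3432 ⇒ V=4.3432 continue | (k=4,j=2): S=121.8900, (K−S)⁺=0.0000, hold=0.6462 ⇒ V=0.6462 continue | (k=4,j=3): S=154.5610, (K−S)⁺=0.0000, hold=0.0000 ⇒ V=0.0000 continue | (k=4,j=4): S=195.9890, (K−S)⁺=0.0000, hold=0.0000 ⇒ V=0.0000 continue  boundary S*=-
step 3: (k=3,j=0): S=85.3631, (K−S)⁺=2.6269, hold=8.8373 ⇒ V=8.8373 continue | (k=3,j=1): S=108.2436, (K−S)⁺=0.0000, hold=2.4136 ⇒ V=2.4136 continue | (k=3,j=2): S=137.2568, (K−S)⁺=0.0000, hold=0.3101 ⇒ V=0.3101 continue | (k=3,j=3): S=174.0467, (K−S)⁺=0.0000, hold=0.0000 ⇒ V=0.0000 continue  boundary S*=-
step 2: (k=2,j=0): S=96.1250, (K−S)⁺=0.0000, hold=5.4709 ⇒ V=5.4709 continue | (k=2,j=1): S=121.8900, (K−S)⁺=0.0000, hold=1.3163 ⇒ V=1.3163 continue | (k=2,j=2): S=154.5610, (K−S)⁺=0.0000, hold=0.1488 ⇒ V=0.1488 continue  boundary S*=-
step 1: (k=1,j=0): S=108.2436, (K−S)⁺=0.0000, hold=3.2963 ⇒ V=3.2963 continue | (k=1,j=1): S=137.2568, (K−S)⁺=0.0000, hold=0.7075 ⇒ V=0.7075 continue  boundary S*=-
step 0: (k=0,j=0): S=121.8900, (K−S)⁺=0.0000, hold=1.9424 ⇒ V=1.9424 continue  boundary S*=-

price = 1.9424
boundary = - - - - - 67.3191 59.7823 67.3191
tree:
1.9424
3.2963 0.7075
5.4709 1.3163 0.1488
8.8373 2.4136 0.3101 0.0000
13.8031 4.3432 0.6462 0.0000 0.0000
20.6709 7.6203 1.3466 0.0000 0.0000 0.0000
28.2077 12.8995 2.8060 0.0000 0.0000 0.0000 0.0000
34.9007 20.6709 5.8470 0.0000 0.0000 0.0000 0.0000 0.0000
40.8445 28.2077 12.1839 0.0000 0.0000 0.0000 0.0000 0.0000 0.0000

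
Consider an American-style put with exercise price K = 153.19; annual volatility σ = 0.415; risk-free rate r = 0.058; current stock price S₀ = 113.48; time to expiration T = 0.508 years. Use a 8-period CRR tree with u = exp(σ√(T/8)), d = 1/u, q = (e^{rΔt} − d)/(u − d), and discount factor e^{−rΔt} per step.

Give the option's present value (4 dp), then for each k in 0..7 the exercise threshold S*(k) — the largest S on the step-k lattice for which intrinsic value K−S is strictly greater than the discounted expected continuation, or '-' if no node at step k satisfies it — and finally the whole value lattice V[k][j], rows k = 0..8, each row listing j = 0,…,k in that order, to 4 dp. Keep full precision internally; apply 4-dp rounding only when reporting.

price = 40.9593
boundary = - 102.2121 92.0630 102.2121 92.0630 102.2121 113.4800 125.9901
tree:
40.9593
50.9779 30.9012
61.1270 40.3687 21.3378
70.2683 50.9779 29.6952 12.8511
78.5020 61.1270 39.7756 19.4886 6.0802
85.9181 70.2683 50.9779 28.4839 10.3280 1.7310
92.5978 78.5020 61.1270 39.7100 17.0829 3.4167 0.0000
98.6142 85.9181 70.2683 50.9779 27.1999 6.7437 0.0000 0.0000
104.0333 92.5978 78.5020 61.1270 39.7100 13.3107 0.0000 0.0000 0.0000

Δt=0.06350  u=1.11024  d=0.90071  q=0.49149  discount=0.99632
step 8 (expiry): payoffs max(K−S,0) = 104.0333 92.5978 78.5020 61.1270 39.7100 13.3107 0.0000 0.0000 0.0000
step 7: (k=7,j=0): S=54.5758, (K−S)⁺=98.6142, hold=98.0511 ⇒ V=98.6142 exercise | (k=7,j=1): S=67.2719, (K−S)⁺=85.9181, hold=85.3549 ⇒ V=85.9181 exercise | (k=7,j=2): S=82.9217, (K−S)⁺=70.2683, hold=69.7052 ⇒ V=70.2683 exercise | (k=7,j=3): S=102.2121, (K−S)⁺=50.9779, hold=50.4148 ⇒ V=50.9779 exercise | (k=7,j=4): S=125.9901, (K−S)⁺=27.1999, hold=26.6367 ⇒ V=27.1999 exercise | (k=7,j=5): S=155.2997, (K−S)⁺=0.0000, hold=6.7437 ⇒ V=6.7437 continue | (k=7,j=6): S=191.4277, (K−S)⁺=0.0000, hold=0.0000 ⇒ V=0.0000 continue | (k=7,j=7): S=235.9603, (K−S)⁺=0.0000, hold=0.0000 ⇒ V=0.0000 continue  boundary S*=125.9901
step 6: (k=6,j=0): S=60.5922, (K−S)⁺=92.5978, hold=92.0346 ⇒ V=92.5978 exercise | (k=6,j=1): S=74.6880, (K−S)⁺=78.5020, hold=77.9388 ⇒ V=78.5020 exercise | (k=6,j=2): S=92.0630, (K−S)⁺=61.1270, hold=60.5638 ⇒ V=61.1270 exercise | (k=6,j=3): S=113.4800, (K−S)⁺=39.7100, hold=39.1468 ⇒ V=39.7100 exercise | (k=6,j=4): S=139.8793, (K−S)⁺=13.3107, hold=17.0829 ⇒ V=17.0829 continue | (k=6,j=5): S=172.4200, (K−S)⁺=0.0000, hold=3.4167 ⇒ V=3.4167 continue | (k=6,j=6): S=212.5308, (K−S)⁺=0.0000, hold=0.0000 ⇒ V=0.0000 continue  boundary S*=113.4800
step 5: (k=5,j=0): S=67.2719, (K−S)⁺=85.9181, hold=85.3549 ⇒ V=85.9181 exercise | (k=5,j=1): S=82.9217, (K−S)⁺=70.2683, hold=69.7052 ⇒ V=70.2683 exercise | (k=5,j=2): S=102.2121, (K−S)⁺=50.9779, hold=50.4148 ⇒ V=50.9779 exercise | (k=5,j=3): S=125.9901, (K−S)⁺=27.1999, hold=28.4839 ⇒ V=28.4839 continue | (k=5,j=4): S=155.2997, (K−S)⁺=0.0000, hold=10.3280 ⇒ V=10.3280 continue | (k=5,j=5): S=191.4277, (K−S)⁺=0.0000, hold=1.7310 ⇒ V=1.7310 continue  boundary S*=102.2121
step 4: (k=4,j=0): S=74.6880, (K−S)⁺=78.5020, hold=77.9388 ⇒ V=78.5020 exercise | (k=4,j=1): S=92.0630, (K−S)⁺=61.1270, hold=60.5638 ⇒ V=61.1270 exercise | (k=4,j=2): S=113.4800, (K−S)⁺=39.7100, hold=39.7756 ⇒ V=39.7756 continue | (k=4,j=3): S=139.8793, (K−S)⁺=13.3107, hold=19.4886 ⇒ V=19.4886 continue | (k=4,j=4): S=172.4200, (K−S)⁺=0.0000, hold=6.0802 ⇒ V=6.0802 continue  boundary S*=92.0630
step 3: (k=3,j=0): S=82.9217, (K−S)⁺=70.2683, hold=69.7052 ⇒ V=70.2683 exercise | (k=3,j=1): S=102.2121, (K−S)⁺=50.9779, hold=50.4469 ⇒ V=50.9779 exercise | (k=3,j=2): S=125.9901, (K−S)⁺=27.1999, hold=29.6952 ⇒ V=29.6952 continue | (k=3,j=3): S=155.2997, (K−S)⁺=0.0000, hold=12.8511 ⇒ V=12.8511 continue  boundary S*=102.2121
step 2: (k=2,j=0): S=92.0630, (K−S)⁺=61.1270, hold=60.5638 ⇒ V=61.1270 exercise | (k=2,j=1): S=113.4800, (K−S)⁺=39.7100, hold=40.3687 ⇒ V=40.3687 continue | (k=2,j=2): S=139.8793, (K−S)⁺=13.3107, hold=21.3378 ⇒ V=21.3378 continue  boundary S*=92.0630
step 1: (k=1,j=0): S=102.2121, (K−S)⁺=50.9779, hold=50.7373 ⇒ V=50.9779 exercise | (k=1,j=1): S=125.9901, (K−S)⁺=27.1999, hold=30.9012 ⇒ V=30.9012 continue  boundary S*=102.2121
step 0: (k=0,j=0): S=113.4800, (K−S)⁺=39.7100, hold=40.9593 ⇒ V=40.9593 continue  boundary S*=-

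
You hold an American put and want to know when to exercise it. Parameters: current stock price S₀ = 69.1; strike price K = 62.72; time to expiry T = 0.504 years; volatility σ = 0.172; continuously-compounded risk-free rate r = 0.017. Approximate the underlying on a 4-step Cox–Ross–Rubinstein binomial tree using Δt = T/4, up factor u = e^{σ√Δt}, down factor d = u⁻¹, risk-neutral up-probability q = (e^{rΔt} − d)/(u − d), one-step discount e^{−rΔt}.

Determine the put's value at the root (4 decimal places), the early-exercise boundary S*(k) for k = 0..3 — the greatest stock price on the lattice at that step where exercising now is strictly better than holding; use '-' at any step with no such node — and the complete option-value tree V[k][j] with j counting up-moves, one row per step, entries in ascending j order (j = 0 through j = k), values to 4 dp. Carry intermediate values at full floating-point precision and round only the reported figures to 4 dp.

price = 0.9230
boundary = - - - 57.5350
tree:
0.9230
1.6653 0.1914
2.9641 0.3855 0.0000
5.1850 0.7762 0.0000 0.0000
8.5927 1.5628 0.0000 0.0000 0.0000

Δt=0.12600, u=1.06296, d=0.94077, q=0.50229, disc=e^(-rΔt)=0.99786
k=4 terminal: V=max(K-S,0) → 8.5927 1.5628 0.0000 0.0000 0.0000
k=3: j=0 S=57.5350 intr=5.1850 cont=5.0508 V=5.1850[EX]; j=1 S=65.0074 intr=0.0000 cont=0.7762 V=0.7762[hold]; j=2 S=73.4503 intr=0.0000 cont=0.0000 V=0.0000[hold]; j=3 S=82.9897 intr=0.0000 cont=0.0000 V=0.0000[hold]  S*(3)=57.5350
k=2: j=0 S=61.1572 intr=1.5628 cont=2.9641 V=2.9641[hold]; j=1 S=69.1000 intr=0.0000 cont=0.3855 V=0.3855[hold]; j=2 S=78.0744 intr=0.0000 cont=0.0000 V=0.0000[hold]  S*(2)=-
k=1: j=0 S=65.0074 intr=0.0000 cont=1.6653 V=1.6653[hold]; j=1 S=73.4503 intr=0.0000 cont=0.1914 V=0.1914[hold]  S*(1)=-
k=0: j=0 S=69.1000 intr=0.0000 cont=0.9230 V=0.9230[hold]  S*(0)=-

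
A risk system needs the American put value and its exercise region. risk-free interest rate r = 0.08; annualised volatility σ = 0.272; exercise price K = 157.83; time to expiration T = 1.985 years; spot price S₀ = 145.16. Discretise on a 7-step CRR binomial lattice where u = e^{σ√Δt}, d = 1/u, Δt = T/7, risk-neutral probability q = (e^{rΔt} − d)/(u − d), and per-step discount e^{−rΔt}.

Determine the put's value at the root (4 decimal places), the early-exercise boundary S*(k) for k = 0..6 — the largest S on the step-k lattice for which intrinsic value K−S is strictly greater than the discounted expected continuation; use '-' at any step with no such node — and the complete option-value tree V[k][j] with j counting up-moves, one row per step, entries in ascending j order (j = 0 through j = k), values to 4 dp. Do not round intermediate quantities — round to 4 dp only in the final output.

Δt=0.28357  u=1.15586  d=0.86516  q=0.54278  discount=0.97757
step 7 (expiry): payoffs max(K−S,0) = 105.1661 87.4705 63.8290 32.2438 0.0000 0.0000 0.0000 0.0000
step 6: (k=6,j=0): S=60.8720, (K−S)⁺=96.9580, hold=93.4178 ⇒ V=96.9580 exercise | (k=6,j=1): S=81.3256, (K−S)⁺=76.5044, hold=72.9642 ⇒ V=76.5044 exercise | (k=6,j=2): S=108.6519, (K−S)⁺=49.1781, hold=45.6380 ⇒ V=49.1781 exercise | (k=6,j=3): S=145.1600, (K−S)⁺=12.6700, hold=14.4118 ⇒ V=14.4118 continue | (k=6,j=4): S=193.9352, (K−S)⁺=0.0000, hold=0.0000 ⇒ V=0.0000 continue | (k=6,j=5): S=259.0995, (K−S)⁺=0.0000, hold=0.0000 ⇒ V=0.0000 continue | (k=6,j=6): S=346.1596, (K−S)⁺=0.0000, hold=0.0000 ⇒ V=0.0000 continue  boundary S*=108.6519
step 5: (k=5,j=0): S=70.3595, (K−S)⁺=87.4705, hold=83.9304 ⇒ V=87.4705 exercise | (k=5,j=1): S=94.0010, (K−S)⁺=63.8290, hold=60.2889 ⇒ V=63.8290 exercise | (k=5,j=2): S=125.5862, (K−S)⁺=32.2438, hold=29.6278 ⇒ V=32.2438 exercise | (k=5,j=3): S=167.7845, (K−S)⁺=0.0000, hold=6.4415 ⇒ V=6.4415 continue | (k=5,j=4): S=224.1618, (K−S)⁺=0.0000, hold=0.0000 ⇒ V=0.0000 continue | (k=5,j=5): S=299.4825, (K−S)⁺=0.0000, hold=0.0000 ⇒ V=0.0000 continue  boundary S*=125.5862
step 4: (k=4,j=0): S=81.3256, (K−S)⁺=76.5044, hold=72.9642 ⇒ V=76.5044 exercise | (k=4,j=1): S=108.6519, (K−S)⁺=49.1781, hold=45.6380 ⇒ V=49.1781 exercise | (k=4,j=2): S=145.1600, (K−S)⁺=12.6700, hold=17.8297 ⇒ V=17.8297 continue | (k=4,j=3): S=193.9352, (K−S)⁺=0.0000, hold=2.8791 ⇒ V=2.8791 continue | (k=4,j=4): S=259.0995, (K−S)⁺=0.0000, hold=0.0000 ⇒ V=0.0000 continue  boundary S*=108.6519
step 3: (k=3,j=0): S=94.0010, (K−S)⁺=63.8290, hold=60.2889 ⇒ V=63.8290 exercise | (k=3,j=1): S=125.5862, (K−S)⁺=32.2438, hold=31.4413 ⇒ V=32.2438 exercise | (k=3,j=2): S=167.7845, (K−S)⁺=0.0000, hold=9.4969 ⇒ V=9.4969 continue | (k=3,j=3): S=224.1618, (K−S)⁺=0.0000, hold=1.2869 ⇒ V=1.2869 continue  boundary S*=125.5862
step 2: (k=2,j=0): S=108.6519, (K−S)⁺=49.1781, hold=45.6380 ⇒ V=49.1781 exercise | (k=2,j=1): S=145.1600, (K−S)⁺=12.6700, hold=19.4509 ⇒ V=19.4509 continue | (k=2,j=2): S=193.9352, (K−S)⁺=0.0000, hold=4.9276 ⇒ V=4.9276 continue  boundary S*=108.6519
step 1: (k=1,j=0): S=125.5862, (K−S)⁺=32.2438, hold=32.3016 ⇒ V=32.3016 continue | (k=1,j=1): S=167.7845, (K−S)⁺=0.0000, hold=11.3084 ⇒ V=11.3084 continue  boundary S*=-
step 0: (k=0,j=0): S=145.1600, (K−S)⁺=12.6700, hold=20.4379 ⇒ V=20.4379 continue  boundary S*=-

price = 20.4379
boundary = - - 108.6519 125.5862 108.6519 125.5862 108.6519
tree:
20.4379
32.3016 11.3084
49.1781 19.4509 4.9276
63.8290 32.2438 9.4969 1.2869
76.5044 49.1781 17.8297 2.8791 0.0000
87.4705 63.8290 32.2438 6.4415 0.0000 0.0000
96.9580 76.5044 49.1781 14.4118 0.0000 0.0000 0.0000
105.1661 87.4705 63.8290 32.2438 0.0000 0.0000 0.0000 0.0000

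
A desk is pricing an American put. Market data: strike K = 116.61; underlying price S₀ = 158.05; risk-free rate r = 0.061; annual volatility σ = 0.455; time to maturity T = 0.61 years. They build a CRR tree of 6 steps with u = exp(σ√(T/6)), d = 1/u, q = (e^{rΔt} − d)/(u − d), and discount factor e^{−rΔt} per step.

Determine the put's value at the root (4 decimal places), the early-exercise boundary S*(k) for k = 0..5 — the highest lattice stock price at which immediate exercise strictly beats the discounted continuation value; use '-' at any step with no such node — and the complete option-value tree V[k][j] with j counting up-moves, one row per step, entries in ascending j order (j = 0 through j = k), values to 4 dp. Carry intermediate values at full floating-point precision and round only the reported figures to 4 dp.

Δt=0.10167  u=1.15613  d=0.86496  q=0.48516  discount=0.99382
step 6 (expiry): payoffs max(K−S,0) = 50.4256 28.1456 0.0000 0.0000 0.0000 0.0000 0.0000
step 5: (k=5,j=0): S=76.5178, (K−S)⁺=40.0922, hold=39.3713 ⇒ V=40.0922 exercise | (k=5,j=1): S=102.2763, (K−S)⁺=14.3337, hold=14.4009 ⇒ V=14.4009 continue | (k=5,j=2): S=136.7061, (K−S)⁺=0.0000, hold=0.0000 ⇒ V=0.0000 continue | (k=5,j=3): S=182.7263, (K−S)⁺=0.0000, hold=0.0000 ⇒ V=0.0000 continue | (k=5,j=4): S=244.2383, (K−S)⁺=0.0000, hold=0.0000 ⇒ V=0.0000 continue | (k=5,j=5): S=326.4576, (K−S)⁺=0.0000, hold=0.0000 ⇒ V=0.0000 continue  boundary S*=76.5178
step 4: (k=4,j=0): S=88.4644, (K−S)⁺=28.1456, hold=27.4570 ⇒ V=28.1456 exercise | (k=4,j=1): S=118.2447, (K−S)⁺=0.0000, hold=7.3683 ⇒ V=7.3683 continue | (k=4,j=2): S=158.0500, (K−S)⁺=0.0000, hold=0.0000 ⇒ V=0.0000 continue | (k=4,j=3): S=211.2552, (K−S)⁺=0.0000, hold=0.0000 ⇒ V=0.0000 continue | (k=4,j=4): S=282.3711, (K−S)⁺=0.0000, hold=0.0000 ⇒ V=0.0000 continue  boundary S*=88.4644
step 3: (k=3,j=0): S=102.2763, (K−S)⁺=14.3337, hold=17.9536 ⇒ V=17.9536 continue | (k=3,j=1): S=136.7061, (K−S)⁺=0.0000, hold=3.7701 ⇒ V=3.7701 continue | (k=3,j=2): S=182.7263, (K−S)⁺=0.0000, hold=0.0000 ⇒ V=0.0000 continue | (k=3,j=3): S=244.2383, (K−S)⁺=0.0000, hold=0.0000 ⇒ V=0.0000 continue  boundary S*=-
step 2: (k=2,j=0): S=118.2447, (K−S)⁺=0.0000, hold=11.0039 ⇒ V=11.0039 continue | (k=2,j=1): S=158.0500, (K−S)⁺=0.0000, hold=1.9290 ⇒ V=1.9290 continue | (k=2,j=2): S=211.2552, (K−S)⁺=0.0000, hold=0.0000 ⇒ V=0.0000 continue  boundary S*=-
step 1: (k=1,j=0): S=136.7061, (K−S)⁺=0.0000, hold=6.5603 ⇒ V=6.5603 continue | (k=1,j=1): S=182.7263, (K−S)⁺=0.0000, hold=0.9870 ⇒ V=0.9870 continue  boundary S*=-
step 0: (k=0,j=0): S=158.0500, (K−S)⁺=0.0000, hold=3.8325 ⇒ V=3.8325 continue  boundary S*=-

price = 3.8325
boundary = - - - - 88.4644 76.5178
tree:
3.8325
6.5603 0.9870
11.0039 1.9290 0.0000
17.9536 3.7701 0.0000 0.0000
28.1456 7.3683 0.0000 0.0000 0.0000
40.0922 14.4009 0.0000 0.0000 0.0000 0.0000
50.4256 28.1456 0.0000 0.0000 0.0000 0.0000 0.0000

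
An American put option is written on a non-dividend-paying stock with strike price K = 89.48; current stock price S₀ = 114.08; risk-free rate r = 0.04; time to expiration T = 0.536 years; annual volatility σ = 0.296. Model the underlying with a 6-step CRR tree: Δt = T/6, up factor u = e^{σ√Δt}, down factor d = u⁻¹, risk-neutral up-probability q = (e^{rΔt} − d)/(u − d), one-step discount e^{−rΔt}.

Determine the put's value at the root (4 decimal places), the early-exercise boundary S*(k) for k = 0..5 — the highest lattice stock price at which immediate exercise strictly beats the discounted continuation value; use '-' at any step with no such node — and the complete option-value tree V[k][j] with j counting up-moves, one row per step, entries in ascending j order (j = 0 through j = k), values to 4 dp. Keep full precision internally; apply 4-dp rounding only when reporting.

Δt=0.08933  u=1.09250  d=0.91533  q=0.49810  discount=0.99643
step 6 (expiry): payoffs max(K−S,0) = 22.3872 9.4007 0.0000 0.0000 0.0000 0.0000 0.0000
step 5: (k=5,j=0): S=73.2990, (K−S)⁺=16.1810, hold=15.8618 ⇒ V=16.1810 exercise | (k=5,j=1): S=87.4868, (K−S)⁺=1.9932, hold=4.7013 ⇒ V=4.7013 continue | (k=5,j=2): S=104.4209, (K−S)⁺=0.0000, hold=0.0000 ⇒ V=0.0000 continue | (k=5,j=3): S=124.6326, (K−S)⁺=0.0000, hold=0.0000 ⇒ V=0.0000 continue | (k=5,j=4): S=148.7566, (K−S)⁺=0.0000, hold=0.0000 ⇒ V=0.0000 continue | (k=5,j=5): S=177.5500, (K−S)⁺=0.0000, hold=0.0000 ⇒ V=0.0000 continue  boundary S*=73.2990
step 4: (k=4,j=0): S=80.0793, (K−S)⁺=9.4007, hold=10.4256 ⇒ V=10.4256 continue | (k=4,j=1): S=95.5796, (K−S)⁺=0.0000, hold=2.3512 ⇒ V=2.3512 continue | (k=4,j=2): S=114.0800, (K−S)⁺=0.0000, hold=0.0000 ⇒ V=0.0000 continue | (k=4,j=3): S=136.1614, (K−S)⁺=0.0000, hold=0.0000 ⇒ V=0.0000 continue | (k=4,j=4): S=162.5169, (K−S)⁺=0.0000, hold=0.0000 ⇒ V=0.0000 continue  boundary S*=-
step 3: (k=3,j=0): S=87.4868, (K−S)⁺=1.9932, hold=6.3809 ⇒ V=6.3809 continue | (k=3,j=1): S=104.4209, (K−S)⁺=0.0000, hold=1.1758 ⇒ V=1.1758 continue | (k=3,j=2): S=124.6326, (K−S)⁺=0.0000, hold=0.0000 ⇒ V=0.0000 continue | (k=3,j=3): S=148.7566, (K−S)⁺=0.0000, hold=0.0000 ⇒ V=0.0000 continue  boundary S*=-
step 2: (k=2,j=0): S=95.5796, (K−S)⁺=0.0000, hold=3.7747 ⇒ V=3.7747 continue | (k=2,j=1): S=114.0800, (K−S)⁺=0.0000, hold=0.5880 ⇒ V=0.5880 continue | (k=2,j=2): S=136.1614, (K−S)⁺=0.0000, hold=0.0000 ⇒ V=0.0000 continue  boundary S*=-
step 1: (k=1,j=0): S=104.4209, (K−S)⁺=0.0000, hold=2.1796 ⇒ V=2.1796 continue | (k=1,j=1): S=124.6326, (K−S)⁺=0.0000, hold=0.2941 ⇒ V=0.2941 continue  boundary S*=-
step 0: (k=0,j=0): S=114.0800, (K−S)⁺=0.0000, hold=1.2360 ⇒ V=1.2360 continue  boundary S*=-

price = 1.2360
boundary = - - - - - 73.2990
tree:
1.2360
2.1796 0.2941
3.7747 0.5880 0.0000
6.3809 1.1758 0.0000 0.0000
10.4256 2.3512 0.0000 0.0000 0.0000
16.1810 4.7013 0.0000 0.0000 0.0000 0.0000
22.3872 9.4007 0.0000 0.0000 0.0000 0.0000 0.0000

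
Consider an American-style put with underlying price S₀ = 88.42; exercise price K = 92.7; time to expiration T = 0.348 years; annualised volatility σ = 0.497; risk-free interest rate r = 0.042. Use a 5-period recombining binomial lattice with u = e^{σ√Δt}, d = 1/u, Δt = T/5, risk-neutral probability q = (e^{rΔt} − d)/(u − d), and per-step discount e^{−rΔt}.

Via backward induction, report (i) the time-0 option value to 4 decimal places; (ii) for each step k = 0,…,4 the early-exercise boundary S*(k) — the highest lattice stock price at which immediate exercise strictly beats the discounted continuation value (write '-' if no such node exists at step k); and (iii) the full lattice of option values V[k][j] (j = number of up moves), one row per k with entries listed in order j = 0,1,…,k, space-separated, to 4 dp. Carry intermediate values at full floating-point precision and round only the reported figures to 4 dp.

Δt=0.06960, u=1.14010, d=0.87711, q=0.47840, disc=e^(-rΔt)=0.99708
k=5 terminal: V=max(K-S,0) → 46.7979 33.0350 15.1455 0.0000 0.0000 0.0000
k=4: j=0 S=52.3330 intr=40.3670 cont=40.0964 V=40.3670[EX]; j=1 S=68.0242 intr=24.6758 cont=24.4053 V=24.6758[EX]; j=2 S=88.4200 intr=4.2800 cont=7.8769 V=7.8769[hold]; j=3 S=114.9312 intr=0.0000 cont=0.0000 V=0.0000[hold]; j=4 S=149.3912 intr=0.0000 cont=0.0000 V=0.0000[hold]  S*(4)=68.0242
k=3: j=0 S=59.6650 intr=33.0350 cont=32.7644 V=33.0350[EX]; j=1 S=77.5545 intr=15.1455 cont=16.5907 V=16.5907[hold]; j=2 S=100.8078 intr=0.0000 cont=4.0966 V=4.0966[hold]; j=3 S=131.0332 intr=0.0000 cont=0.0000 V=0.0000[hold]  S*(3)=59.6650
k=2: j=0 S=68.0242 intr=24.6758 cont=25.0946 V=25.0946[hold]; j=1 S=88.4200 intr=4.2800 cont=10.5825 V=10.5825[hold]; j=2 S=114.9312 intr=0.0000 cont=2.1305 V=2.1305[hold]  S*(2)=-
k=1: j=0 S=77.5545 intr=15.1455 cont=18.0990 V=18.0990[hold]; j=1 S=100.8078 intr=0.0000 cont=6.5200 V=6.5200[hold]  S*(1)=-
k=0: j=0 S=88.4200 intr=4.2800 cont=12.5230 V=12.5230[hold]  S*(0)=-

price = 12.5230
boundary = - - - 59.6650 68.0242
tree:
12.5230
18.0990 6.5200
25.0946 10.5825 2.1305
33.0350 16.5907 4.0966 0.0000
40.3670 24.6758 7.8769 0.0000 0.0000
46.7979 33.0350 15.1455 0.0000 0.0000 0.0000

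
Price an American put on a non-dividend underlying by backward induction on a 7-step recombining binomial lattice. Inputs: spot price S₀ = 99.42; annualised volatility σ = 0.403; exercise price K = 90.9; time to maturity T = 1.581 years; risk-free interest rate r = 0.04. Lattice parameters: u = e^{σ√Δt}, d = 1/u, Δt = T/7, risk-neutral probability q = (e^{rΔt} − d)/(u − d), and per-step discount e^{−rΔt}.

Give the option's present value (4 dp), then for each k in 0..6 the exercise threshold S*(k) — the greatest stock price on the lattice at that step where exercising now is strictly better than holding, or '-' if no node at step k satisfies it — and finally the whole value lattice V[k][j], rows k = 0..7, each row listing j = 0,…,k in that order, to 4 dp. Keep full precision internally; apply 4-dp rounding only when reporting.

price = 13.1416
boundary = - - - 55.9682 46.2129 55.9682 67.7827
tree:
13.1416
18.8122 7.1451
26.1128 11.1283 2.8933
34.9318 16.8951 4.9874 0.6415
44.6871 24.8261 8.4800 1.2348 0.0000
52.7420 34.9318 14.1666 2.3771 0.0000 0.0000
59.3929 44.6871 23.1173 4.5760 0.0000 0.0000 0.0000
64.8846 52.7420 34.9318 8.8089 0.0000 0.0000 0.0000 0.0000

Δt=0.22586  u=1.21109  d=0.82570  q=0.47581  discount=0.99101
step 7 (expiry): payoffs max(K−S,0) = 64.8846 52.7420 34.9318 8.8089 0.0000 0.0000 0.0000 0.0000
step 6: (k=6,j=0): S=31.5071, (K−S)⁺=59.3929, hold=58.5754 ⇒ V=59.3929 exercise | (k=6,j=1): S=46.2129, (K−S)⁺=44.6871, hold=43.8696 ⇒ V=44.6871 exercise | (k=6,j=2): S=67.7827, (K−S)⁺=23.1173, hold=22.2998 ⇒ V=23.1173 exercise | (k=6,j=3): S=99.4200, (K−S)⁺=0.0000, hold=4.5760 ⇒ V=4.5760 continue | (k=6,j=4): S=145.8240, (K−S)⁺=0.0000, hold=0.0000 ⇒ V=0.0000 continue | (k=6,j=5): S=213.8868, (K−S)⁺=0.0000, hold=0.0000 ⇒ V=0.0000 continue | (k=6,j=6): S=313.7178, (K−S)⁺=0.0000, hold=0.0000 ⇒ V=0.0000 continue  boundary S*=67.7827
step 5: (k=5,j=0): S=38.1580, (K−S)⁺=52.7420, hold=51.9245 ⇒ V=52.7420 exercise | (k=5,j=1): S=55.9682, (K−S)⁺=34.9318, hold=34.1143 ⇒ V=34.9318 exercise | (k=5,j=2): S=82.0911, (K−S)⁺=8.8089, hold=14.1666 ⇒ V=14.1666 continue | (k=5,j=3): S=120.4069, (K−S)⁺=0.0000, hold=2.3771 ⇒ V=2.3771 continue | (k=5,j=4): S=176.6064, (K−S)⁺=0.0000, hold=0.0000 ⇒ V=0.0000 continue | (k=5,j=5): S=259.0369, (K−S)⁺=0.0000, hold=0.0000 ⇒ V=0.0000 continue  boundary S*=55.9682
step 4: (k=4,j=0): S=46.2129, (K−S)⁺=44.6871, hold=43.8696 ⇒ V=44.6871 exercise | (k=4,j=1): S=67.7827, (K−S)⁺=23.1173, hold=24.8261 ⇒ V=24.8261 continue | (k=4,j=2): S=99.4200, (K−S)⁺=0.0000, hold=8.4800 ⇒ V=8.4800 continue | (k=4,j=3): S=145.8240, (K−S)⁺=0.0000, hold=1.2348 ⇒ V=1.2348 continue | (k=4,j=4): S=213.8868, (K−S)⁺=0.0000, hold=0.0000 ⇒ V=0.0000 continue  boundary S*=46.2129
step 3: (k=3,j=0): S=55.9682, (K−S)⁺=34.9318, hold=34.9201 ⇒ V=34.9318 exercise | (k=3,j=1): S=82.0911, (K−S)⁺=8.8089, hold=16.8951 ⇒ V=16.8951 continue | (k=3,j=2): S=120.4069, (K−S)⁺=0.0000, hold=4.9874 ⇒ V=4.9874 continue | (k=3,j=3): S=176.6064, (K−S)⁺=0.0000, hold=0.6415 ⇒ V=0.6415 continue  boundary S*=55.9682
step 2: (k=2,j=0): S=67.7827, (K−S)⁺=23.1173, hold=26.1128 ⇒ V=26.1128 continue | (k=2,j=1): S=99.4200, (K−S)⁺=0.0000, hold=11.1283 ⇒ V=11.1283 continue | (k=2,j=2): S=145.8240, (K−S)⁺=0.0000, hold=2.8933 ⇒ V=2.8933 continue  boundary S*=-
step 1: (k=1,j=0): S=82.0911, (K−S)⁺=8.8089, hold=18.8122 ⇒ V=18.8122 continue | (k=1,j=1): S=120.4069, (K−S)⁺=0.0000, hold=7.1451 ⇒ V=7.1451 continue  boundary S*=-
step 0: (k=0,j=0): S=99.4200, (K−S)⁺=0.0000, hold=13.1416 ⇒ V=13.1416 continue  boundary S*=-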